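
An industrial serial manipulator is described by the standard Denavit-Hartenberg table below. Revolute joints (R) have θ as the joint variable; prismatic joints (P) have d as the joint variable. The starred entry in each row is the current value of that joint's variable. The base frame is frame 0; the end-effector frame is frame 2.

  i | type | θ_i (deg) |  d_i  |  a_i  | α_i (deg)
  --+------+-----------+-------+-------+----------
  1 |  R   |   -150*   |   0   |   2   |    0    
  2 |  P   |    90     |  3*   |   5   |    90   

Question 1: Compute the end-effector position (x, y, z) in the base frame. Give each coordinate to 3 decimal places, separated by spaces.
0.768 -5.330 3.000

after link 1: o_1 = (-1.7321, -1.0000, 0.0000)
after link 2: o_2 = (0.7679, -5.3301, 3.0000)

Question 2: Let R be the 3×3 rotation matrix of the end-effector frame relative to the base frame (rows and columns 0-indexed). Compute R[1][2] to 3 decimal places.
-0.500

End-effector z-axis (col 2 of R) = (-0.8660,-0.5000,0.0000)
R[1][2] = -0.5000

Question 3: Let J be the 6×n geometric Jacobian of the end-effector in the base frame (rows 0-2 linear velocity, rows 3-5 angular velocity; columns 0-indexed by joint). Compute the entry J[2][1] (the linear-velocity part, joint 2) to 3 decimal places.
1.000

prismatic axis z_1 = (0.0000,0.0000,1.0000)
J_v[:, 1] = z_1; J_ω[:, 1] = (0,0,0)
entry J[2][1] = 1.0000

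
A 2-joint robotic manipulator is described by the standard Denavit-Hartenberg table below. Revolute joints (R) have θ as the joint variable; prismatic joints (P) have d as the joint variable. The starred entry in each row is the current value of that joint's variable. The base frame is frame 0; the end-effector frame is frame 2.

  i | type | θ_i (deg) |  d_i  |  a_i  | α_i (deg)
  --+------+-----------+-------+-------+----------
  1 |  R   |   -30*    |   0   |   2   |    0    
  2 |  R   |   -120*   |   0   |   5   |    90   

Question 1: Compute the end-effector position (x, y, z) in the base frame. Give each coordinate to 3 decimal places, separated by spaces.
after link 1: o_1 = (1.7321, -1.0000, 0.0000)
after link 2: o_2 = (-2.5981, -3.5000, 0.0000)

-2.598 -3.500 0.000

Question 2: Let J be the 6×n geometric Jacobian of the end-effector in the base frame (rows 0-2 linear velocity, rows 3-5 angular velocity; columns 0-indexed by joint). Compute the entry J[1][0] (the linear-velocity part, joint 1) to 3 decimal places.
axis z_0 = ẑ; lever o_n−o_0 = (-2.5981,-3.5000,0.0000)
cross product → J_v[:, 0] = (3.5000,-2.5981,0.0000)
J_ω[:, 0] = z_0
entry J[1][0] = -2.5981

-2.598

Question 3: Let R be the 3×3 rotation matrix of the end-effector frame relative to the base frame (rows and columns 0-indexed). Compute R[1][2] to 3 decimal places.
End-effector z-axis (col 2 of R) = (-0.5000,0.8660,0.0000)
R[1][2] = 0.8660

0.866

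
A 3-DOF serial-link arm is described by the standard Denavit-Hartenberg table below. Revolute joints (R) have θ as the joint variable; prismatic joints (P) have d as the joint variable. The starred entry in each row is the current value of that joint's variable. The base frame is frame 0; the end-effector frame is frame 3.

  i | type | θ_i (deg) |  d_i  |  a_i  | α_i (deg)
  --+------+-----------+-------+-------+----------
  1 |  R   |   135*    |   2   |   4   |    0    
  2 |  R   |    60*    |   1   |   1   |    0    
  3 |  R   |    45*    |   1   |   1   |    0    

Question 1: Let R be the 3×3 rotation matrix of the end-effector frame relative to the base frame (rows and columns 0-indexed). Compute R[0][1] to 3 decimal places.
0.866

End-effector y-axis (col 1 of R) = (0.8660,-0.5000,0.0000)
R[0][1] = 0.8660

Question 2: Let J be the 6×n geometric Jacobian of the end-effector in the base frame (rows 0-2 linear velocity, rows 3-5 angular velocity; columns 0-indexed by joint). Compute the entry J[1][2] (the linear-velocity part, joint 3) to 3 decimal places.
axis z_2 = (0.0000,0.0000,1.0000); lever o_n−o_2 = (-0.5000,-0.8660,1.0000)
cross product → J_v[:, 2] = (0.8660,-0.5000,0.0000)
J_ω[:, 2] = z_2
entry J[1][2] = -0.5000

-0.500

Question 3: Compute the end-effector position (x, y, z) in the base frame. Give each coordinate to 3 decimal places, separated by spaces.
-4.294 1.704 4.000

after link 1: o_1 = (-2.8284, 2.8284, 2.0000)
after link 2: o_2 = (-3.7944, 2.5696, 3.0000)
after link 3: o_3 = (-4.2944, 1.7036, 4.0000)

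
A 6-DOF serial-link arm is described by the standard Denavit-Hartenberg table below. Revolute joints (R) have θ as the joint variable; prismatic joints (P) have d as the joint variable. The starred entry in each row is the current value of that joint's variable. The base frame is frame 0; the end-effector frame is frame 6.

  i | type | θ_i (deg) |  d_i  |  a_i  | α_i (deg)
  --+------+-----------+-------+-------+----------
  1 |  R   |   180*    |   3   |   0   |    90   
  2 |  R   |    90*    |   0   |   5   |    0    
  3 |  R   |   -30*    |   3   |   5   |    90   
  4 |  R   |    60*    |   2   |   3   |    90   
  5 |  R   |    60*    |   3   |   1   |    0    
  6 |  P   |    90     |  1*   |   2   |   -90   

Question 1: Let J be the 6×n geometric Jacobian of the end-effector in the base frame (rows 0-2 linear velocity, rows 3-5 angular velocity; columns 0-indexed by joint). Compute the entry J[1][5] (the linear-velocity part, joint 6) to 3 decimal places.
-0.500

prismatic axis z_5 = (-0.4330,-0.5000,0.7500)
J_v[:, 5] = z_5; J_ω[:, 5] = (0,0,0)
entry J[1][5] = -0.5000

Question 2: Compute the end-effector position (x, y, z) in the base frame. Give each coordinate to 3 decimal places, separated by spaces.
after link 1: o_1 = (0.0000, 0.0000, 3.0000)
after link 2: o_2 = (-0.0000, -0.0000, 8.0000)
after link 3: o_3 = (-2.5000, 3.0000, 12.3301)
after link 4: o_4 = (-4.9821, 5.5981, 12.6292)
after link 5: o_5 = (-7.1561, 4.5311, 14.6627)
after link 6: o_6 = (-8.0221, 2.5311, 14.1627)

-8.022 2.531 14.163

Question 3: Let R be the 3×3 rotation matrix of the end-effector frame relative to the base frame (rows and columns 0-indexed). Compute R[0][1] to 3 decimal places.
0.433

End-effector y-axis (col 1 of R) = (0.4330,0.5000,-0.7500)
R[0][1] = 0.4330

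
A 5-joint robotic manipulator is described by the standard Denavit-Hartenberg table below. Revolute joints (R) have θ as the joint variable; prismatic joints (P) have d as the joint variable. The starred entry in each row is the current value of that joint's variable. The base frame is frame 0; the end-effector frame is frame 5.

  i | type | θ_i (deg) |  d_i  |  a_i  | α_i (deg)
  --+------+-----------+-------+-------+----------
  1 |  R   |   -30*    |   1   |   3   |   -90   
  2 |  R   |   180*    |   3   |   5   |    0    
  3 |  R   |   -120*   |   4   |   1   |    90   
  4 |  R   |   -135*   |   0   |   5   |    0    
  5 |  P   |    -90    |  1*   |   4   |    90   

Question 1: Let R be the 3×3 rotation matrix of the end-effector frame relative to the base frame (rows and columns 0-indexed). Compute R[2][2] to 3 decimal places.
End-effector z-axis (col 2 of R) = (0.6597,0.4356,-0.6124)
R[2][2] = -0.6124

-0.612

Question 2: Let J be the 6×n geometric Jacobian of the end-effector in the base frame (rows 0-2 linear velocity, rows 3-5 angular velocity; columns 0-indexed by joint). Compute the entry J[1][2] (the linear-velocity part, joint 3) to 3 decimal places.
-2.573

axis z_2 = (0.5000,0.8660,0.0000); lever o_n−o_2 = (0.0738,3.7597,5.1453)
cross product → J_v[:, 2] = (4.4560,-2.5727,1.8160)
J_ω[:, 2] = z_2
entry J[1][2] = -2.5727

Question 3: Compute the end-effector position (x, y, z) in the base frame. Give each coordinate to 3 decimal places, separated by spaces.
-0.158 7.358 6.145

after link 1: o_1 = (2.5981, -1.5000, 1.0000)
after link 2: o_2 = (-0.2321, 3.5981, 1.0000)
after link 3: o_3 = (2.2010, 6.8122, 0.1340)
after link 4: o_4 = (-1.0977, 4.6342, 3.1958)
after link 5: o_5 = (-0.1583, 7.3578, 6.1453)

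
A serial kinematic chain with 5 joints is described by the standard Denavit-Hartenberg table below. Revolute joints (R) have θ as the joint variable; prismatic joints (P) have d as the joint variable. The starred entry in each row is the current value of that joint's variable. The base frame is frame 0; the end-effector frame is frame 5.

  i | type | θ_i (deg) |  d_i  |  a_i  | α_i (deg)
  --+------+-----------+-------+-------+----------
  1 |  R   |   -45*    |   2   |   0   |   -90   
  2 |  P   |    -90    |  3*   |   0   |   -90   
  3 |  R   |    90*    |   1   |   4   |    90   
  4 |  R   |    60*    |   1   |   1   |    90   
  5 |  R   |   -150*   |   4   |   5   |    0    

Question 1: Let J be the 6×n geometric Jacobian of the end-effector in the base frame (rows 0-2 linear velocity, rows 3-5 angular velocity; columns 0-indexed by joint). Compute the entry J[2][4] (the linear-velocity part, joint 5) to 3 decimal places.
-4.330

axis z_4 = (-0.9659,-0.2588,0.0000); lever o_n−o_4 = (-4.9844,3.1473,-2.5000)
cross product → J_v[:, 4] = (0.6470,-2.4148,-4.3301)
J_ω[:, 4] = z_4
entry J[2][4] = -4.3301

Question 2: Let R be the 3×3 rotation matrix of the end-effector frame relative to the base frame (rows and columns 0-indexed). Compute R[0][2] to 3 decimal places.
End-effector z-axis (col 2 of R) = (-0.9659,-0.2588,0.0000)
R[0][2] = -0.9659

-0.966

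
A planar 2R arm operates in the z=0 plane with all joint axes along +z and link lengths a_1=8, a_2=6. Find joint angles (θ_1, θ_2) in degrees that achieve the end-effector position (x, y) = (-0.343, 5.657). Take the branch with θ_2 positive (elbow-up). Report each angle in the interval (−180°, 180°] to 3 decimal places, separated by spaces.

44.999 134.999

cos θ_2 = (32.1193−8²−6²)/(2·8·6) = -0.7071; θ_2 = 134.9987° (elbow-up)
β = atan2(5.6570,-0.3430) = 93.4698°; ψ = atan2(4.2427,3.7575) = 48.4712°
θ_1 = β − ψ = 44.9985°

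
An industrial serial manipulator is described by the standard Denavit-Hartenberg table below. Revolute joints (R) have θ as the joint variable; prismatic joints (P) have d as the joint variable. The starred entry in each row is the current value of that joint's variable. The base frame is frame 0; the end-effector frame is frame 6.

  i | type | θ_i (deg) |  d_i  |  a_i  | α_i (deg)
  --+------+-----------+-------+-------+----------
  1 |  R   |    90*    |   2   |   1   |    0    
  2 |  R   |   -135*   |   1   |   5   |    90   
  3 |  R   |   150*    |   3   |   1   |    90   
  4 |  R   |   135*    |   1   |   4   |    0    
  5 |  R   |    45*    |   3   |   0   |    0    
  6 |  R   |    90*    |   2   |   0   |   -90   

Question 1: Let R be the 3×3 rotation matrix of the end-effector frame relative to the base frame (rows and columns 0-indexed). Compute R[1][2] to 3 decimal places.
0.612

End-effector z-axis (col 2 of R) = (-0.6124,0.6124,0.5000)
R[1][2] = 0.6124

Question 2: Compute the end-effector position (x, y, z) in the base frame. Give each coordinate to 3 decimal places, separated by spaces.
2.655 -9.898 7.282

after link 1: o_1 = (0.0000, 1.0000, 2.0000)
after link 2: o_2 = (3.5355, -2.5355, 3.0000)
after link 3: o_3 = (0.8018, -4.0445, 3.5000)
after link 4: o_4 = (0.8874, -8.1301, 2.9518)
after link 5: o_5 = (1.9481, -9.1907, 5.5499)
after link 6: o_6 = (2.6552, -9.8979, 7.2819)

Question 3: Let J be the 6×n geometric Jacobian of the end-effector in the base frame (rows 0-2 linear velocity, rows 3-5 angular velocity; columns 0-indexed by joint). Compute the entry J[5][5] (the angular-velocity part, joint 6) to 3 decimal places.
0.866

axis z_5 = (0.3536,-0.3536,0.8660); lever o_n−o_5 = (0.7071,-0.7071,1.7321)
cross product → J_v[:, 5] = (0.0000,-0.0000,-0.0000)
J_ω[:, 5] = z_5
entry J[5][5] = 0.8660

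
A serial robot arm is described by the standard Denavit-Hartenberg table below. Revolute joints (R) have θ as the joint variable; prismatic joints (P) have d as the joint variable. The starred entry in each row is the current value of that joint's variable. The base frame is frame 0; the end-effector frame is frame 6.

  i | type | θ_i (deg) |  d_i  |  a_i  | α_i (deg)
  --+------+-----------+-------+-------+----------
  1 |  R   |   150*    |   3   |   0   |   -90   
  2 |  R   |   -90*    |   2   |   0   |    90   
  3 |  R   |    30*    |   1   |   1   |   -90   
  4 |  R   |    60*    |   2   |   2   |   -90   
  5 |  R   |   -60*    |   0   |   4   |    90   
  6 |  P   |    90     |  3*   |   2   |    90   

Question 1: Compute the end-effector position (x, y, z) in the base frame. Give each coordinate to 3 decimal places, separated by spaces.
-5.059 -6.335 -0.509

after link 1: o_1 = (0.0000, 0.0000, 3.0000)
after link 2: o_2 = (-1.0000, -1.7321, 3.0000)
after link 3: o_3 = (-0.3840, -2.6651, 3.8660)
after link 4: o_4 = (-3.0000, -3.7321, 3.7321)
after link 5: o_5 = (-6.2500, -5.8971, 2.8660)
after link 6: o_6 = (-5.0592, -6.3346, -0.5090)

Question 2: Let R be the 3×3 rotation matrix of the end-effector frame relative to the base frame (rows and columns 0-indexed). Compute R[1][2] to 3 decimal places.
-0.541

End-effector z-axis (col 2 of R) = (-0.8125,-0.5413,-0.2165)
R[1][2] = -0.5413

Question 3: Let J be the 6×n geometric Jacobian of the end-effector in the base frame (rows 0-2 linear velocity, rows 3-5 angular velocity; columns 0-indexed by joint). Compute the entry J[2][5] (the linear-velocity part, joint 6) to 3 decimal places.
-0.625

prismatic axis z_5 = (0.5413,-0.5625,-0.6250)
J_v[:, 5] = z_5; J_ω[:, 5] = (0,0,0)
entry J[2][5] = -0.6250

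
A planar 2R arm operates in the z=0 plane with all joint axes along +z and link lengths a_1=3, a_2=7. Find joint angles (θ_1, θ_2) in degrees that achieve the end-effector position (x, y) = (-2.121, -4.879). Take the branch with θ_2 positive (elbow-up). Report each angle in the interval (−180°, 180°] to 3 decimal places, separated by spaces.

cos θ_2 = (28.3033−3²−7²)/(2·3·7) = -0.7071; θ_2 = 134.9966° (elbow-up)
β = atan2(-4.8790,-2.1210) = -113.4956°; ψ = atan2(4.9500,-1.9495) = 111.4958°
θ_1 = β − ψ = -224.9913°

135.009 134.997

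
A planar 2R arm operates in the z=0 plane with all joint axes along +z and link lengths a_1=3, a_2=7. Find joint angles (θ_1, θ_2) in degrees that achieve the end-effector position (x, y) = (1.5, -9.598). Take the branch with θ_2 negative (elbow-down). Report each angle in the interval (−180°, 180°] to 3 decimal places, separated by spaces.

cos θ_2 = (94.3716−3²−7²)/(2·3·7) = 0.8660; θ_2 = -30.0040° (elbow-down)
β = atan2(-9.5980,1.5000) = -81.1175°; ψ = atan2(-3.5004,9.0619) = -21.1204°
θ_1 = β − ψ = -59.9971°

-59.997 -30.004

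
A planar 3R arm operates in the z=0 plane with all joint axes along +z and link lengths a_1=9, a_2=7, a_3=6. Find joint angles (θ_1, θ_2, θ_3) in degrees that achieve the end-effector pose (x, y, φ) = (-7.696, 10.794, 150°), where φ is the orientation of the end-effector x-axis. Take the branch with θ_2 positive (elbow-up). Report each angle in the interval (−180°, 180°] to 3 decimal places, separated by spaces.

59.999 120.002 -30.001

wrist centre = target − a_3·(cos φ, sin φ) = (-2.4998, 7.7940)
cos θ_2 = (66.9957−9²−7²)/(2·9·7) = -0.5000; θ_2 = 120.0023° (elbow-up)
β = atan2(7.7940,-2.4998) = 107.7831°; ψ = atan2(6.0620,5.4998) = 47.7842°
θ_1 = β − ψ = 59.9989°
θ_3 = φ − θ_1 − θ_2 = -30.0012° (wrapped to (-180°,180°])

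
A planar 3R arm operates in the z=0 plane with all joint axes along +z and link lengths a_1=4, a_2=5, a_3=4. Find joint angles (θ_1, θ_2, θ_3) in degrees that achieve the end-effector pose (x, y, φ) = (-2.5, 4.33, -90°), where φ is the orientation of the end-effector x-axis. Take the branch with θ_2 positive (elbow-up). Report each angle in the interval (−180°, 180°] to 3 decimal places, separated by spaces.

89.997 30.006 149.997

wrist centre = target − a_3·(cos φ, sin φ) = (-2.5000, 8.3300)
cos θ_2 = (75.6389−4²−5²)/(2·4·5) = 0.8660; θ_2 = 30.0061° (elbow-up)
β = atan2(8.3300,-2.5000) = 106.7056°; ψ = atan2(2.5005,8.3299) = 16.7087°
θ_1 = β − ψ = 89.9968°
θ_3 = φ − θ_1 − θ_2 = 149.9971° (wrapped to (-180°,180°])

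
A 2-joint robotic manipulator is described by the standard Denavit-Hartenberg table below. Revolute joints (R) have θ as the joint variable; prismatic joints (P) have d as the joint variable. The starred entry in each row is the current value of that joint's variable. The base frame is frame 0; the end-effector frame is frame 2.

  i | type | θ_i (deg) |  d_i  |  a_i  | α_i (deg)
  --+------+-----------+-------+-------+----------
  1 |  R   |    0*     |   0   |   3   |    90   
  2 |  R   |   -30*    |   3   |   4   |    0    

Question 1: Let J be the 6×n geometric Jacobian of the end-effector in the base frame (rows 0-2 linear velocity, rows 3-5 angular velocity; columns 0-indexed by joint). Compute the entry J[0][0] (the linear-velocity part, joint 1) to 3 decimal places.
axis z_0 = ẑ; lever o_n−o_0 = (6.4641,-3.0000,-2.0000)
cross product → J_v[:, 0] = (3.0000,6.4641,-0.0000)
J_ω[:, 0] = z_0
entry J[0][0] = 3.0000

3.000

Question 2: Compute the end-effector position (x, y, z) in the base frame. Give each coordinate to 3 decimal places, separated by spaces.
6.464 -3.000 -2.000

after link 1: o_1 = (3.0000, 0.0000, 0.0000)
after link 2: o_2 = (6.4641, -3.0000, -2.0000)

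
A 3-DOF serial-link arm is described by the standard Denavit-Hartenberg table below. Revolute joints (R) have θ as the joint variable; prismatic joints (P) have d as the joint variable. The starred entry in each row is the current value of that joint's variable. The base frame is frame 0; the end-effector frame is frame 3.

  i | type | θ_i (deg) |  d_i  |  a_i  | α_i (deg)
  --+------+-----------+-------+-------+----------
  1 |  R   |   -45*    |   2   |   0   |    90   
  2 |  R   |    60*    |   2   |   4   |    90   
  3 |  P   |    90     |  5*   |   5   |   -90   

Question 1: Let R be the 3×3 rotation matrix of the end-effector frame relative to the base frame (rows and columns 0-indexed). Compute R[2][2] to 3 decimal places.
End-effector z-axis (col 2 of R) = (-0.3536,0.3536,-0.8660)
R[2][2] = -0.8660

-0.866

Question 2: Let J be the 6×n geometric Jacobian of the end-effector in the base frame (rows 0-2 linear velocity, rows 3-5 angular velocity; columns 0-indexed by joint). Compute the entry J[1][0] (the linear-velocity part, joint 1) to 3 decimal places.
-0.474

axis z_0 = ẑ; lever o_n−o_0 = (-0.4737,-9.4258,2.9641)
cross product → J_v[:, 0] = (9.4258,-0.4737,0.0000)
J_ω[:, 0] = z_0
entry J[1][0] = -0.4737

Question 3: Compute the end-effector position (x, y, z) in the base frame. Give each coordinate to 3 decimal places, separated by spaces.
-0.474 -9.426 2.964

after link 1: o_1 = (0.0000, 0.0000, 2.0000)
after link 2: o_2 = (0.0000, -2.8284, 5.4641)
after link 3: o_3 = (-0.4737, -9.4258, 2.9641)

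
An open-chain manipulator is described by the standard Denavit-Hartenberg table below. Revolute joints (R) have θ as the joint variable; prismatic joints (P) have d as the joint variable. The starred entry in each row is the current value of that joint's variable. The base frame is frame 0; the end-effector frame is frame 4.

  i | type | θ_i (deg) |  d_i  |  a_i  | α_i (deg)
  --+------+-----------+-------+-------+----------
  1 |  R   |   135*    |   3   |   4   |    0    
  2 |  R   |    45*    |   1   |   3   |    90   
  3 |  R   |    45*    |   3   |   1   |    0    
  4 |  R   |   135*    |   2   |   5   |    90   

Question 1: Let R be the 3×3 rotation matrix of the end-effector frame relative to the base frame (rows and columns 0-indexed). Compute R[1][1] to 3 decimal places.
1.000

End-effector y-axis (col 1 of R) = (0.0000,1.0000,0.0000)
R[1][1] = 1.0000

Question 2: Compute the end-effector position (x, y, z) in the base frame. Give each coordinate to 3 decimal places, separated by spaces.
-1.536 7.828 4.707

after link 1: o_1 = (-2.8284, 2.8284, 3.0000)
after link 2: o_2 = (-5.8284, 2.8284, 4.0000)
after link 3: o_3 = (-6.5355, 5.8284, 4.7071)
after link 4: o_4 = (-1.5355, 7.8284, 4.7071)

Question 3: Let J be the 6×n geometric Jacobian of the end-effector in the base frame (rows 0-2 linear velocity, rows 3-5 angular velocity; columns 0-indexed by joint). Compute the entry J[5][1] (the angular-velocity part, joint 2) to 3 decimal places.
axis z_1 = (0.0000,0.0000,1.0000); lever o_n−o_1 = (1.2929,5.0000,1.7071)
cross product → J_v[:, 1] = (-5.0000,1.2929,0.0000)
J_ω[:, 1] = z_1
entry J[5][1] = 1.0000

1.000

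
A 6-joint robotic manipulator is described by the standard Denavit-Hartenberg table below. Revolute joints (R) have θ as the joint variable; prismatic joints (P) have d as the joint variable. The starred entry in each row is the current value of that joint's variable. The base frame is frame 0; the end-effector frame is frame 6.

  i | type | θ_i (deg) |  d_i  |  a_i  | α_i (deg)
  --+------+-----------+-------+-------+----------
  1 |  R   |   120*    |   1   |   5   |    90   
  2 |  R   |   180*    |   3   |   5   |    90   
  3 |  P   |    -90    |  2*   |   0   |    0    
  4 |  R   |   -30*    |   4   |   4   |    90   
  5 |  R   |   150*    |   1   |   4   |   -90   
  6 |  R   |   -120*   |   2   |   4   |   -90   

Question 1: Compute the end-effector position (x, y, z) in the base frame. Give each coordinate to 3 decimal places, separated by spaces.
after link 1: o_1 = (-2.5000, 4.3301, 1.0000)
after link 2: o_2 = (2.5981, 1.5000, 1.0000)
after link 3: o_3 = (2.5981, 1.5000, 3.0000)
after link 4: o_4 = (-1.4019, 1.5000, 7.0000)
after link 5: o_5 = (2.0622, 2.5000, 9.0000)
after link 6: o_6 = (1.3301, 5.9641, 6.2679)

1.330 5.964 6.268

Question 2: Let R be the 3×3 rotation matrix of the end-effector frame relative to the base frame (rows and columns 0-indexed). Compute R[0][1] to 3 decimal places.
-0.500

End-effector y-axis (col 1 of R) = (-0.5000,0.0000,0.8660)
R[0][1] = -0.5000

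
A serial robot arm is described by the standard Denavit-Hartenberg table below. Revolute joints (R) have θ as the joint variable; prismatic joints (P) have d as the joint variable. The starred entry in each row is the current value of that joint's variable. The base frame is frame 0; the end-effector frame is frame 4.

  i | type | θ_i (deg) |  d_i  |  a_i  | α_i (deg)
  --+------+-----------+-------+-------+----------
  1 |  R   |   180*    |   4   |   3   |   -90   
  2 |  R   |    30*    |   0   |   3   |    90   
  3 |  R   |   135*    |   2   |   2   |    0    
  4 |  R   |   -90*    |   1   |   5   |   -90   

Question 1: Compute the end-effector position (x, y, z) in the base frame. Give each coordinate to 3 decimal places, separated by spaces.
-8.935 -4.950 4.037

after link 1: o_1 = (-3.0000, 0.0000, 4.0000)
after link 2: o_2 = (-5.5981, 0.0000, 2.5000)
after link 3: o_3 = (-5.3733, -1.4142, 4.9392)
after link 4: o_4 = (-8.9352, -4.9497, 4.0374)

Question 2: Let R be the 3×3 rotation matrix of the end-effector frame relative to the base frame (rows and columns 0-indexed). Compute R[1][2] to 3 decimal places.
End-effector z-axis (col 2 of R) = (0.6124,-0.7071,0.3536)
R[1][2] = -0.7071

-0.707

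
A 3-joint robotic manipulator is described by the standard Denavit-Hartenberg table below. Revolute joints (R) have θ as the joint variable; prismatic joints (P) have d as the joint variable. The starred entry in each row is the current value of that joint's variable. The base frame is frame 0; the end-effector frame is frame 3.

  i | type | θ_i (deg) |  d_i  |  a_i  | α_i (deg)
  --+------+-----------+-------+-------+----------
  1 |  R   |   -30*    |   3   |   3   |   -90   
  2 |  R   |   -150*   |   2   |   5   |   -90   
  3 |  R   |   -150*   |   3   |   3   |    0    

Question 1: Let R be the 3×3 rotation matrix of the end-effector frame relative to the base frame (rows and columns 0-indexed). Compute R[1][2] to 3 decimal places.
End-effector z-axis (col 2 of R) = (0.4330,-0.2500,0.8660)
R[1][2] = -0.2500

-0.250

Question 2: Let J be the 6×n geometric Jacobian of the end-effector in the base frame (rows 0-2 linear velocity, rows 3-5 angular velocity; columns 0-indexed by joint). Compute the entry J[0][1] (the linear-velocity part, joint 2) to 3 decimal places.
3.290

axis z_1 = (0.5000,0.8660,0.0000); lever o_n−o_1 = (1.2476,3.3212,3.7990)
cross product → J_v[:, 1] = (3.2901,-1.8995,0.5801)
J_ω[:, 1] = z_1
entry J[0][1] = 3.2901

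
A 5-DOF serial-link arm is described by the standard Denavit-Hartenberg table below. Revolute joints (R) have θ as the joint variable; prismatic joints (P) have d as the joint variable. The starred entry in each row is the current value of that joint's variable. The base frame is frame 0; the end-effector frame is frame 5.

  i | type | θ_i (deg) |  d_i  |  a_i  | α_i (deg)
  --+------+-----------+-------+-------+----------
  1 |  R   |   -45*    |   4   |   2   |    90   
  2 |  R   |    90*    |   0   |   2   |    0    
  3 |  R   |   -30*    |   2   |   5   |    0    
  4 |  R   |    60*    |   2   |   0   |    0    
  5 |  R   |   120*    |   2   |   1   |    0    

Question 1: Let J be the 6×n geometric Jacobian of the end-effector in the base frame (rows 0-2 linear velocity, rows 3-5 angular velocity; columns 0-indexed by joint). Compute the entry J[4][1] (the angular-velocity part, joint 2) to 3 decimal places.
axis z_1 = (-0.7071,-0.7071,0.0000); lever o_n−o_1 = (-2.8284,-5.6569,5.4641)
cross product → J_v[:, 1] = (-3.8637,3.8637,2.0000)
J_ω[:, 1] = z_1
entry J[4][1] = -0.7071

-0.707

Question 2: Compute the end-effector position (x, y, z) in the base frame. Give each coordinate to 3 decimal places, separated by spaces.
after link 1: o_1 = (1.4142, -1.4142, 4.0000)
after link 2: o_2 = (1.4142, -1.4142, 6.0000)
after link 3: o_3 = (1.7678, -4.5962, 10.3301)
after link 4: o_4 = (0.3536, -6.0104, 10.3301)
after link 5: o_5 = (-1.4142, -7.0711, 9.4641)

-1.414 -7.071 9.464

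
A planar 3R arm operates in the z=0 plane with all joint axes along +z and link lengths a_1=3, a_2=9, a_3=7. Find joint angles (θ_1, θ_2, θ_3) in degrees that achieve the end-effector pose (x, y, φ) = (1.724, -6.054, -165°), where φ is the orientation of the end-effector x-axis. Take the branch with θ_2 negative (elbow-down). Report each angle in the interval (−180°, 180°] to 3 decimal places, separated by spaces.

wrist centre = target − a_3·(cos φ, sin φ) = (8.4855, -4.2423)
cos θ_2 = (90.0002−3²−9²)/(2·3·9) = 0.0000; θ_2 = -89.9998° (elbow-down)
β = atan2(-4.2423,8.4855) = -26.5625°; ψ = atan2(-9.0000,3.0000) = -71.5648°
θ_1 = β − ψ = 45.0024°
θ_3 = φ − θ_1 − θ_2 = -120.0026° (wrapped to (-180°,180°])

45.002 -90.000 -120.003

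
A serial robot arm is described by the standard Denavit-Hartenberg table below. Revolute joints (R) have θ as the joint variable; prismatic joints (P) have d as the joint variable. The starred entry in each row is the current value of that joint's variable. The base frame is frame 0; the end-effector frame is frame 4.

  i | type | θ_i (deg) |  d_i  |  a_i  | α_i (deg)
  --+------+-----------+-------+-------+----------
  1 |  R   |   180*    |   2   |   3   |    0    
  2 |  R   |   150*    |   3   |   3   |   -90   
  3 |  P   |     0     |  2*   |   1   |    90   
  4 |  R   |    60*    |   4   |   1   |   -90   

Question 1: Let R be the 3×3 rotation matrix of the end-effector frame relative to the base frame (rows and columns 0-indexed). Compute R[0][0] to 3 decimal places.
End-effector x-axis (col 0 of R) = (0.8660,0.5000,0.0000)
R[0][0] = 0.8660

0.866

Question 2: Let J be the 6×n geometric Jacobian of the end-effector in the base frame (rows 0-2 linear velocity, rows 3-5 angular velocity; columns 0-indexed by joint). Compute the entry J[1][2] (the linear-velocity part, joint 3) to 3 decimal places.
0.866

prismatic axis z_2 = (0.5000,0.8660,0.0000)
J_v[:, 2] = z_2; J_ω[:, 2] = (0,0,0)
entry J[1][2] = 0.8660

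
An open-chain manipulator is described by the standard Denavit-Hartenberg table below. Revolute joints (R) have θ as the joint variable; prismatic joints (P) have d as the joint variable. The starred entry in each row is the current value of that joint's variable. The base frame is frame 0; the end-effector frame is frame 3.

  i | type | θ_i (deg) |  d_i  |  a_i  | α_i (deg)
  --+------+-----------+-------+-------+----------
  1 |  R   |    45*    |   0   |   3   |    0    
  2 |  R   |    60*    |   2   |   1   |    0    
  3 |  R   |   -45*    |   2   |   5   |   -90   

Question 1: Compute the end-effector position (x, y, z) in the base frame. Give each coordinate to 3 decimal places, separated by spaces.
after link 1: o_1 = (2.1213, 2.1213, 0.0000)
after link 2: o_2 = (1.8625, 3.0872, 2.0000)
after link 3: o_3 = (4.3625, 7.4174, 4.0000)

4.363 7.417 4.000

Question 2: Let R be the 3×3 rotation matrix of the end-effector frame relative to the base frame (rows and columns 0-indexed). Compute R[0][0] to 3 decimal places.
End-effector x-axis (col 0 of R) = (0.5000,0.8660,0.0000)
R[0][0] = 0.5000

0.500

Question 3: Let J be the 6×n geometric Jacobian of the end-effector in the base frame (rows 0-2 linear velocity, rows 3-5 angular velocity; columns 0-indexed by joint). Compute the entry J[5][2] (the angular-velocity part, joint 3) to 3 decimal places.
axis z_2 = (0.0000,0.0000,1.0000); lever o_n−o_2 = (2.5000,4.3301,2.0000)
cross product → J_v[:, 2] = (-4.3301,2.5000,0.0000)
J_ω[:, 2] = z_2
entry J[5][2] = 1.0000

1.000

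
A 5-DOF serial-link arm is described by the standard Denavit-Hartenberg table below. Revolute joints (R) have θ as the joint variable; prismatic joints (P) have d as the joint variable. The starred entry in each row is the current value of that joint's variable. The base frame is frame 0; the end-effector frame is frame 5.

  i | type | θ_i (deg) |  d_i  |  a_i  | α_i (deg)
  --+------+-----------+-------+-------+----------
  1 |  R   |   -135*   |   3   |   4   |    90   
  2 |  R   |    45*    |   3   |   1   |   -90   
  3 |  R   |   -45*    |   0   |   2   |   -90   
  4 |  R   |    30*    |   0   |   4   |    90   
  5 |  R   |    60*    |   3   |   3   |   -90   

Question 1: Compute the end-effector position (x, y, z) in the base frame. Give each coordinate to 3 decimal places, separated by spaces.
after link 1: o_1 = (-2.8284, -2.8284, 3.0000)
after link 2: o_2 = (-5.4497, -1.2071, 3.7071)
after link 3: o_3 = (-7.1569, -0.9142, 4.7071)
after link 4: o_4 = (-11.1136, -1.4069, 5.0249)
after link 5: o_5 = (-12.1983, -2.2906, 9.0303)

-12.198 -2.291 9.030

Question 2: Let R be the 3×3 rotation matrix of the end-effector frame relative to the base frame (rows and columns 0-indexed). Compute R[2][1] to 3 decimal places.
End-effector y-axis (col 1 of R) = (-0.0062,-0.5062,-0.8624)
R[2][1] = -0.8624

-0.862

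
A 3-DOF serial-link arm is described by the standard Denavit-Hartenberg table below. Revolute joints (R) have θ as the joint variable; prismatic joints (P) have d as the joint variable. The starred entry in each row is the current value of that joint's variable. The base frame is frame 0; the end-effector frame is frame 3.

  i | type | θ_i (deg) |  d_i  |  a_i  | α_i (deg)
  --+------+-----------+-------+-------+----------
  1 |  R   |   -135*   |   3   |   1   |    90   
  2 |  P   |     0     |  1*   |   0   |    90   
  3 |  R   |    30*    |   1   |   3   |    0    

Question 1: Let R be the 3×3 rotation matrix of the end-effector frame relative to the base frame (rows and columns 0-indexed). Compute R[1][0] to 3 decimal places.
-0.259

End-effector x-axis (col 0 of R) = (-0.9659,-0.2588,0.0000)
R[1][0] = -0.2588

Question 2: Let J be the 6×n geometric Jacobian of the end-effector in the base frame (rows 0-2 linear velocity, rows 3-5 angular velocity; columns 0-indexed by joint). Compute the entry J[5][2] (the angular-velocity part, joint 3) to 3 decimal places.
-1.000

axis z_2 = (-0.0000,0.0000,-1.0000); lever o_n−o_2 = (-2.8978,-0.7765,-1.0000)
cross product → J_v[:, 2] = (-0.7765,2.8978,0.0000)
J_ω[:, 2] = z_2
entry J[5][2] = -1.0000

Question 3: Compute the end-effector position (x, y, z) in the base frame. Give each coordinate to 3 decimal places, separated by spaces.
-4.312 -0.776 2.000

after link 1: o_1 = (-0.7071, -0.7071, 3.0000)
after link 2: o_2 = (-1.4142, -0.0000, 3.0000)
after link 3: o_3 = (-4.3120, -0.7765, 2.0000)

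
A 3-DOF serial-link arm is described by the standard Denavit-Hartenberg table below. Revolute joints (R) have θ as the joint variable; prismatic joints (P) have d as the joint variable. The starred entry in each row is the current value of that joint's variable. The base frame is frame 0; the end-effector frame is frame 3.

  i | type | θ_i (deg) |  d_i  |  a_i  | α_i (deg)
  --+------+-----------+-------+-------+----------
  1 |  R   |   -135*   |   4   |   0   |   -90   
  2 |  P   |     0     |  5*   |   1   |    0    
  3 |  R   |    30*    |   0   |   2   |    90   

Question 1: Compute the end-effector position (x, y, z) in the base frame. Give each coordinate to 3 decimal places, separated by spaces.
after link 1: o_1 = (0.0000, 0.0000, 4.0000)
after link 2: o_2 = (2.8284, -4.2426, 4.0000)
after link 3: o_3 = (1.6037, -5.4674, 3.0000)

1.604 -5.467 3.000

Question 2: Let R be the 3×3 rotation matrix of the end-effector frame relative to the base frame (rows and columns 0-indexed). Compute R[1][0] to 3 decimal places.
-0.612

End-effector x-axis (col 0 of R) = (-0.6124,-0.6124,-0.5000)
R[1][0] = -0.6124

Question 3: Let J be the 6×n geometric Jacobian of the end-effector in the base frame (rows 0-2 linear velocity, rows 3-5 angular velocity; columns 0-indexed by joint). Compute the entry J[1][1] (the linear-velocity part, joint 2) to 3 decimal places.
-0.707

prismatic axis z_1 = (0.7071,-0.7071,0.0000)
J_v[:, 1] = z_1; J_ω[:, 1] = (0,0,0)
entry J[1][1] = -0.7071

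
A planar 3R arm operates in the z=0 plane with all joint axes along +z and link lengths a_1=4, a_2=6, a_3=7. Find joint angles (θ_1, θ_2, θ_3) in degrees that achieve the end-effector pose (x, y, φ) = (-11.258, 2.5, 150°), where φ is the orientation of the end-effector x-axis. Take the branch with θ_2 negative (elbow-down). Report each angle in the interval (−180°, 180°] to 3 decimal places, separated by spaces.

wrist centre = target − a_3·(cos φ, sin φ) = (-5.1958, -1.0000)
cos θ_2 = (27.9966−4²−6²)/(2·4·6) = -0.5001; θ_2 = -120.0047° (elbow-down)
β = atan2(-1.0000,-5.1958) = -169.1059°; ψ = atan2(-5.1959,0.9996) = -79.1107°
θ_1 = β − ψ = -89.9953°
θ_3 = φ − θ_1 − θ_2 = -0.0000° (wrapped to (-180°,180°])

-89.995 -120.005 -0.000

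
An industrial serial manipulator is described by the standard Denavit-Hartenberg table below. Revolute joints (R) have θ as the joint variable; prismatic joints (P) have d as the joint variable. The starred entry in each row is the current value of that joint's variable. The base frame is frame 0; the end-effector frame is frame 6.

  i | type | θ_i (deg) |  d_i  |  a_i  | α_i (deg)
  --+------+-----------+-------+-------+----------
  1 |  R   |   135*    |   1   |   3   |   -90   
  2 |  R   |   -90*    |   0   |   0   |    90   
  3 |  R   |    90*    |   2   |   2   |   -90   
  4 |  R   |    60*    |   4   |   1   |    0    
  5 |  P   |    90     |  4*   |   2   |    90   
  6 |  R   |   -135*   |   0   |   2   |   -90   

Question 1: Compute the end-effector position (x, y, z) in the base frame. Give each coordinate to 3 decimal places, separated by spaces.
-2.936 0.118 -5.586

after link 1: o_1 = (-2.1213, 2.1213, 1.0000)
after link 2: o_2 = (-2.1213, 2.1213, 1.0000)
after link 3: o_3 = (-2.1213, -0.7071, 1.0000)
after link 4: o_4 = (-3.0872, -0.4483, -3.0000)
after link 5: o_5 = (-2.5696, 1.4836, -7.0000)
after link 6: o_6 = (-2.9356, 0.1175, -5.5858)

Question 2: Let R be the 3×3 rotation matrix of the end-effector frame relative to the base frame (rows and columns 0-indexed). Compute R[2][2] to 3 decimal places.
End-effector z-axis (col 2 of R) = (0.1830,0.6830,0.7071)
R[2][2] = 0.7071

0.707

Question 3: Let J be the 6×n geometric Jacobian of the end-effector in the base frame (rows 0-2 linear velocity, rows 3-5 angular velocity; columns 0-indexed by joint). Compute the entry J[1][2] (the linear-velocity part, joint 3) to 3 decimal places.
axis z_2 = (0.7071,-0.7071,0.0000); lever o_n−o_2 = (-0.8143,-2.0038,-6.5858)
cross product → J_v[:, 2] = (4.6569,4.6569,-1.9927)
J_ω[:, 2] = z_2
entry J[1][2] = 4.6569

4.657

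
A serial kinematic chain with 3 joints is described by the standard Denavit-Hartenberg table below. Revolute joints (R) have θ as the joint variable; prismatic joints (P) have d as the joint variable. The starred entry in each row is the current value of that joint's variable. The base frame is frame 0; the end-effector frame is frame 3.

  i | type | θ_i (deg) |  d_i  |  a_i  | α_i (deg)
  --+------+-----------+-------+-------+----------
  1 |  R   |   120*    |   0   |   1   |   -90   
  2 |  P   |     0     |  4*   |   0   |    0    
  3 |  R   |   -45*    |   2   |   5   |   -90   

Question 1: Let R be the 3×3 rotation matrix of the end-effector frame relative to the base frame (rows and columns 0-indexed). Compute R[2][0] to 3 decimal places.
0.707

End-effector x-axis (col 0 of R) = (-0.3536,0.6124,0.7071)
R[2][0] = 0.7071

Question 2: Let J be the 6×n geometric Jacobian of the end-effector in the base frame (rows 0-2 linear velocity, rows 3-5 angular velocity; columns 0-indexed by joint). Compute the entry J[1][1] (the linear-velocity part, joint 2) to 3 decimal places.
prismatic axis z_1 = (-0.8660,-0.5000,0.0000)
J_v[:, 1] = z_1; J_ω[:, 1] = (0,0,0)
entry J[1][1] = -0.5000

-0.500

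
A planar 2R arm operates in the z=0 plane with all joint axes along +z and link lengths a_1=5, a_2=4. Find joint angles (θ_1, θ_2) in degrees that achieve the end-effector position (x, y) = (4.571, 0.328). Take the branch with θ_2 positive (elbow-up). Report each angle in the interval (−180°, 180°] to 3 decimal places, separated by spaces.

cos θ_2 = (21.0016−5²−4²)/(2·5·4) = -0.5000; θ_2 = 119.9973° (elbow-up)
β = atan2(0.3280,4.5710) = 4.1043°; ψ = atan2(3.4642,3.0002) = 49.1058°
θ_1 = β − ψ = -45.0015°

-45.002 119.997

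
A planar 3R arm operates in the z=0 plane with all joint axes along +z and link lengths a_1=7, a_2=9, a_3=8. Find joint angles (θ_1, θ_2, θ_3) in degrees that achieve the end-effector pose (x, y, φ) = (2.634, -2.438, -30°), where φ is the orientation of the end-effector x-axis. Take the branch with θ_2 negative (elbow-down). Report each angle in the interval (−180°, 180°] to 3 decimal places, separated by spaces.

wrist centre = target − a_3·(cos φ, sin φ) = (-4.2942, 1.5620)
cos θ_2 = (20.8800−7²−9²)/(2·7·9) = -0.8660; θ_2 = -150.0007° (elbow-down)
β = atan2(1.5620,-4.2942) = 160.0113°; ψ = atan2(-4.4999,-0.7943) = -100.0102°
θ_1 = β − ψ = 260.0216°
θ_3 = φ − θ_1 − θ_2 = -140.0209° (wrapped to (-180°,180°])

-99.978 -150.001 -140.021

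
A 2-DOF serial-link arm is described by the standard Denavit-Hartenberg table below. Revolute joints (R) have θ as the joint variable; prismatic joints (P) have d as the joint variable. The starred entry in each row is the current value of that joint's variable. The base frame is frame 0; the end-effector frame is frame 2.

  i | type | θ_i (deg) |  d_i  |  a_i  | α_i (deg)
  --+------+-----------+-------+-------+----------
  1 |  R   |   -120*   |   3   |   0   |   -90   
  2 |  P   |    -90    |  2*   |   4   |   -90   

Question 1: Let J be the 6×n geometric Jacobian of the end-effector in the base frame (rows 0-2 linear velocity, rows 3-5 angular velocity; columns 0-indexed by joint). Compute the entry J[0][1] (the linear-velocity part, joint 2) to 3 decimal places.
prismatic axis z_1 = (0.8660,-0.5000,0.0000)
J_v[:, 1] = z_1; J_ω[:, 1] = (0,0,0)
entry J[0][1] = 0.8660

0.866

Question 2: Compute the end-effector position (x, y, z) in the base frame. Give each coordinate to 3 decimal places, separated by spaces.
1.732 -1.000 7.000

after link 1: o_1 = (0.0000, 0.0000, 3.0000)
after link 2: o_2 = (1.7321, -1.0000, 7.0000)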